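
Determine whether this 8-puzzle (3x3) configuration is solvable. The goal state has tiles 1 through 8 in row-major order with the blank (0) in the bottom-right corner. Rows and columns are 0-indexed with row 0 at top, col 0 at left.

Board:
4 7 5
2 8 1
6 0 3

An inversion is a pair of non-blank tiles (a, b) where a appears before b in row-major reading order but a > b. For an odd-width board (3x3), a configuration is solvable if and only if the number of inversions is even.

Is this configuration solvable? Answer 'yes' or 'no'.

Inversions (pairs i<j in row-major order where tile[i] > tile[j] > 0): 16
16 is even, so the puzzle is solvable.

Answer: yes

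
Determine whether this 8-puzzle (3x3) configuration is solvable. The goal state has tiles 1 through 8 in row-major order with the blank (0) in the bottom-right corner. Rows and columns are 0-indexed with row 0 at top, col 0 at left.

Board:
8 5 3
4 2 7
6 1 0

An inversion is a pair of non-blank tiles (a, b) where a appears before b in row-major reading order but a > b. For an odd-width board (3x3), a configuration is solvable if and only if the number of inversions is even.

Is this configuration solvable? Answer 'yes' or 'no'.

Inversions (pairs i<j in row-major order where tile[i] > tile[j] > 0): 19
19 is odd, so the puzzle is not solvable.

Answer: no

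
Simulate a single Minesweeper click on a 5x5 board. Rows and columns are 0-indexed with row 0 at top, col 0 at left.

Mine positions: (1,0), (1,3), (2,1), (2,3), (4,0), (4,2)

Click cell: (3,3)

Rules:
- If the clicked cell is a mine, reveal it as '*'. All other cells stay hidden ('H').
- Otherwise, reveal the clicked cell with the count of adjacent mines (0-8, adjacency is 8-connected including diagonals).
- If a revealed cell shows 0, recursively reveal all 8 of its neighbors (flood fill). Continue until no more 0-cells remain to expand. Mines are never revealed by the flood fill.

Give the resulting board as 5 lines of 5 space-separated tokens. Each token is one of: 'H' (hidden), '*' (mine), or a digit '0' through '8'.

H H H H H
H H H H H
H H H H H
H H H 2 H
H H H H H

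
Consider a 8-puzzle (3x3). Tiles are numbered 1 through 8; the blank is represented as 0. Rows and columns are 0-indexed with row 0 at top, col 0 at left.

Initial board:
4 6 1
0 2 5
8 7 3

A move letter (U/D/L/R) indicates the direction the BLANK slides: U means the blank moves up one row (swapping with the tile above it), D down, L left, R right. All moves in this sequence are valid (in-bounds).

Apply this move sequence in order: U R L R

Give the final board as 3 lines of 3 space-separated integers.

Answer: 6 0 1
4 2 5
8 7 3

Derivation:
After move 1 (U):
0 6 1
4 2 5
8 7 3

After move 2 (R):
6 0 1
4 2 5
8 7 3

After move 3 (L):
0 6 1
4 2 5
8 7 3

After move 4 (R):
6 0 1
4 2 5
8 7 3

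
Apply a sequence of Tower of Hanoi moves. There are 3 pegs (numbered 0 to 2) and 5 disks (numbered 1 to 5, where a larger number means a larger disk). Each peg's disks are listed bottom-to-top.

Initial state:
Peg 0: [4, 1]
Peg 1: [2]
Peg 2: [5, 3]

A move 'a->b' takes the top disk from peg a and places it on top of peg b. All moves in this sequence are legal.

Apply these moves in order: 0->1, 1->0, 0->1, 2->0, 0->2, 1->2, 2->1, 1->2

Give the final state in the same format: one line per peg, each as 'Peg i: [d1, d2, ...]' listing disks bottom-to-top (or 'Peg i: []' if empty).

After move 1 (0->1):
Peg 0: [4]
Peg 1: [2, 1]
Peg 2: [5, 3]

After move 2 (1->0):
Peg 0: [4, 1]
Peg 1: [2]
Peg 2: [5, 3]

After move 3 (0->1):
Peg 0: [4]
Peg 1: [2, 1]
Peg 2: [5, 3]

After move 4 (2->0):
Peg 0: [4, 3]
Peg 1: [2, 1]
Peg 2: [5]

After move 5 (0->2):
Peg 0: [4]
Peg 1: [2, 1]
Peg 2: [5, 3]

After move 6 (1->2):
Peg 0: [4]
Peg 1: [2]
Peg 2: [5, 3, 1]

After move 7 (2->1):
Peg 0: [4]
Peg 1: [2, 1]
Peg 2: [5, 3]

After move 8 (1->2):
Peg 0: [4]
Peg 1: [2]
Peg 2: [5, 3, 1]

Answer: Peg 0: [4]
Peg 1: [2]
Peg 2: [5, 3, 1]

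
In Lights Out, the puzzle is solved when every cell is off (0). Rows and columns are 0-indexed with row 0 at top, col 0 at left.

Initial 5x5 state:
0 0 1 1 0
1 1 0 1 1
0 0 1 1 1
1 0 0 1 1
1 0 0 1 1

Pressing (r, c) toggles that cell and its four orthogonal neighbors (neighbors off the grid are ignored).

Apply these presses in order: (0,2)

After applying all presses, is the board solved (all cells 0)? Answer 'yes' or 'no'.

After press 1 at (0,2):
0 1 0 0 0
1 1 1 1 1
0 0 1 1 1
1 0 0 1 1
1 0 0 1 1

Lights still on: 15

Answer: no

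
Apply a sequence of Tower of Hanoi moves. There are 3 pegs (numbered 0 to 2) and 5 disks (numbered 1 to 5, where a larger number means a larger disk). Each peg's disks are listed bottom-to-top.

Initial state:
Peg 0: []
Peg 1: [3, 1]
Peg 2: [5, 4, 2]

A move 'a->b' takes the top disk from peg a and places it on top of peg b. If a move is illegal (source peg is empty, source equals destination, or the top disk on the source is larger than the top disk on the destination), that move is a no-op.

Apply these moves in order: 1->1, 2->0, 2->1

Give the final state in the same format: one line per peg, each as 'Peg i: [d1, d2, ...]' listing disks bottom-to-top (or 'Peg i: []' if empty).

After move 1 (1->1):
Peg 0: []
Peg 1: [3, 1]
Peg 2: [5, 4, 2]

After move 2 (2->0):
Peg 0: [2]
Peg 1: [3, 1]
Peg 2: [5, 4]

After move 3 (2->1):
Peg 0: [2]
Peg 1: [3, 1]
Peg 2: [5, 4]

Answer: Peg 0: [2]
Peg 1: [3, 1]
Peg 2: [5, 4]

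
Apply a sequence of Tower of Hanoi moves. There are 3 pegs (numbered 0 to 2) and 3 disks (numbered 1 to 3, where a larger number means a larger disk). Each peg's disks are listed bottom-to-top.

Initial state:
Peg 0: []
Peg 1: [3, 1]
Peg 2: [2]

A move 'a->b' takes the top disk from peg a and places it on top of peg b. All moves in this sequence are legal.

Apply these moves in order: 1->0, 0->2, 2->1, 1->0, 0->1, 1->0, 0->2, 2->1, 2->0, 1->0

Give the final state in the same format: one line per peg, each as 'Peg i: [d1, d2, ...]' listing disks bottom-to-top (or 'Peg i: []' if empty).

Answer: Peg 0: [2, 1]
Peg 1: [3]
Peg 2: []

Derivation:
After move 1 (1->0):
Peg 0: [1]
Peg 1: [3]
Peg 2: [2]

After move 2 (0->2):
Peg 0: []
Peg 1: [3]
Peg 2: [2, 1]

After move 3 (2->1):
Peg 0: []
Peg 1: [3, 1]
Peg 2: [2]

After move 4 (1->0):
Peg 0: [1]
Peg 1: [3]
Peg 2: [2]

After move 5 (0->1):
Peg 0: []
Peg 1: [3, 1]
Peg 2: [2]

After move 6 (1->0):
Peg 0: [1]
Peg 1: [3]
Peg 2: [2]

After move 7 (0->2):
Peg 0: []
Peg 1: [3]
Peg 2: [2, 1]

After move 8 (2->1):
Peg 0: []
Peg 1: [3, 1]
Peg 2: [2]

After move 9 (2->0):
Peg 0: [2]
Peg 1: [3, 1]
Peg 2: []

After move 10 (1->0):
Peg 0: [2, 1]
Peg 1: [3]
Peg 2: []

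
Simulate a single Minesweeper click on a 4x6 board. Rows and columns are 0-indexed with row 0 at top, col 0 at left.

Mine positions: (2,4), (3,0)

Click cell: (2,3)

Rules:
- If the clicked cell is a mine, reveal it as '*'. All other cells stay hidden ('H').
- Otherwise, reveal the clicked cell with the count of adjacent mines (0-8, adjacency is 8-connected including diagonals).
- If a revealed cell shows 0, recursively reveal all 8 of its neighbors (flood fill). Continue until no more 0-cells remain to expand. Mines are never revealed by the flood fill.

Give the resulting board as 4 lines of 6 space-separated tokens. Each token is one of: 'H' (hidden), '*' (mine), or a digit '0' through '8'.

H H H H H H
H H H H H H
H H H 1 H H
H H H H H H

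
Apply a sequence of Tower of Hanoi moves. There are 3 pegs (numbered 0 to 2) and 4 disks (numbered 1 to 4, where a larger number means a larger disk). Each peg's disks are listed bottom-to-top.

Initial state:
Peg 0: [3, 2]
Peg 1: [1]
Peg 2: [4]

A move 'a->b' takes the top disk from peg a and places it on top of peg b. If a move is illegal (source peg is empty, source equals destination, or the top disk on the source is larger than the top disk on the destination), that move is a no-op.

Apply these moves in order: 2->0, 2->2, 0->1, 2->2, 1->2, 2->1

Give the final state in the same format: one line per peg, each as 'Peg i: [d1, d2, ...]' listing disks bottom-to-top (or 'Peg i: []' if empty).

After move 1 (2->0):
Peg 0: [3, 2]
Peg 1: [1]
Peg 2: [4]

After move 2 (2->2):
Peg 0: [3, 2]
Peg 1: [1]
Peg 2: [4]

After move 3 (0->1):
Peg 0: [3, 2]
Peg 1: [1]
Peg 2: [4]

After move 4 (2->2):
Peg 0: [3, 2]
Peg 1: [1]
Peg 2: [4]

After move 5 (1->2):
Peg 0: [3, 2]
Peg 1: []
Peg 2: [4, 1]

After move 6 (2->1):
Peg 0: [3, 2]
Peg 1: [1]
Peg 2: [4]

Answer: Peg 0: [3, 2]
Peg 1: [1]
Peg 2: [4]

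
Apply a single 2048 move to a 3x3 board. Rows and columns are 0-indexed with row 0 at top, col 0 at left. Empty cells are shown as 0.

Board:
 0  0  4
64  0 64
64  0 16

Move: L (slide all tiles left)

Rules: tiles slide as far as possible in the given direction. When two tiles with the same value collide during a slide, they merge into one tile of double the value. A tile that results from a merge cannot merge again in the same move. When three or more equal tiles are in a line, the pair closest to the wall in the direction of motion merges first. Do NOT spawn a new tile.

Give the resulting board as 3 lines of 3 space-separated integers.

Slide left:
row 0: [0, 0, 4] -> [4, 0, 0]
row 1: [64, 0, 64] -> [128, 0, 0]
row 2: [64, 0, 16] -> [64, 16, 0]

Answer:   4   0   0
128   0   0
 64  16   0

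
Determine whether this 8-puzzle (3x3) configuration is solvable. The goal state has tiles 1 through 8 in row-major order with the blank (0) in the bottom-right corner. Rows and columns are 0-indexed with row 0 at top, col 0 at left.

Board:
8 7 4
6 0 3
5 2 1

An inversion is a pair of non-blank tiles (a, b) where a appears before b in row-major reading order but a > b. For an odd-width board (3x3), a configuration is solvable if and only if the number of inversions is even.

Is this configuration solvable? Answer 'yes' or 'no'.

Answer: no

Derivation:
Inversions (pairs i<j in row-major order where tile[i] > tile[j] > 0): 25
25 is odd, so the puzzle is not solvable.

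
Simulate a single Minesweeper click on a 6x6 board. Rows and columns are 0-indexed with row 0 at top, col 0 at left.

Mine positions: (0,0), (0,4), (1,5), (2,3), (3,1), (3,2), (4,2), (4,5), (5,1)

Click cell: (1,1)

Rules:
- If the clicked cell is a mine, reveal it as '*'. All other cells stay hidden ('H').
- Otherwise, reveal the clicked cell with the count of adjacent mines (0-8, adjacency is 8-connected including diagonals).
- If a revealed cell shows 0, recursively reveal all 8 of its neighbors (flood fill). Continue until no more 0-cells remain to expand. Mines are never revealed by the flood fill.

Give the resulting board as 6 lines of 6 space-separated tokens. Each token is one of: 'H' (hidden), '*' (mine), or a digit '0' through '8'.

H H H H H H
H 1 H H H H
H H H H H H
H H H H H H
H H H H H H
H H H H H H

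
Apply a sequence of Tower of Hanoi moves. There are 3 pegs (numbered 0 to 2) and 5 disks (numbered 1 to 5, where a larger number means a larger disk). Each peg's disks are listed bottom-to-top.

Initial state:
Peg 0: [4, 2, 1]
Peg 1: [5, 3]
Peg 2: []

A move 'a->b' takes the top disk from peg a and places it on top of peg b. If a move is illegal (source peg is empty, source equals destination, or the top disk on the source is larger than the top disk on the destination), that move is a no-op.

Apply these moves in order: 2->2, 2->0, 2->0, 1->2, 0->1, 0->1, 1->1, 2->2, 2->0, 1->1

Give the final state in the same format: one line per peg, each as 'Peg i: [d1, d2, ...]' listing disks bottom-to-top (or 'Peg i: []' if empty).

After move 1 (2->2):
Peg 0: [4, 2, 1]
Peg 1: [5, 3]
Peg 2: []

After move 2 (2->0):
Peg 0: [4, 2, 1]
Peg 1: [5, 3]
Peg 2: []

After move 3 (2->0):
Peg 0: [4, 2, 1]
Peg 1: [5, 3]
Peg 2: []

After move 4 (1->2):
Peg 0: [4, 2, 1]
Peg 1: [5]
Peg 2: [3]

After move 5 (0->1):
Peg 0: [4, 2]
Peg 1: [5, 1]
Peg 2: [3]

After move 6 (0->1):
Peg 0: [4, 2]
Peg 1: [5, 1]
Peg 2: [3]

After move 7 (1->1):
Peg 0: [4, 2]
Peg 1: [5, 1]
Peg 2: [3]

After move 8 (2->2):
Peg 0: [4, 2]
Peg 1: [5, 1]
Peg 2: [3]

After move 9 (2->0):
Peg 0: [4, 2]
Peg 1: [5, 1]
Peg 2: [3]

After move 10 (1->1):
Peg 0: [4, 2]
Peg 1: [5, 1]
Peg 2: [3]

Answer: Peg 0: [4, 2]
Peg 1: [5, 1]
Peg 2: [3]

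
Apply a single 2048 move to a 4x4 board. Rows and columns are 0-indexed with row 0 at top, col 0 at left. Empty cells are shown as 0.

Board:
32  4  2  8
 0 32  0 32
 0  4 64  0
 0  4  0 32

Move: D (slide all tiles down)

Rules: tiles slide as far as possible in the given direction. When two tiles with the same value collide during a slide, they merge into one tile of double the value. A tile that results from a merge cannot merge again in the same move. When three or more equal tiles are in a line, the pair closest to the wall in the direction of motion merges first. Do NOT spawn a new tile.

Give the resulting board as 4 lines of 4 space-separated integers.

Answer:  0  0  0  0
 0  4  0  0
 0 32  2  8
32  8 64 64

Derivation:
Slide down:
col 0: [32, 0, 0, 0] -> [0, 0, 0, 32]
col 1: [4, 32, 4, 4] -> [0, 4, 32, 8]
col 2: [2, 0, 64, 0] -> [0, 0, 2, 64]
col 3: [8, 32, 0, 32] -> [0, 0, 8, 64]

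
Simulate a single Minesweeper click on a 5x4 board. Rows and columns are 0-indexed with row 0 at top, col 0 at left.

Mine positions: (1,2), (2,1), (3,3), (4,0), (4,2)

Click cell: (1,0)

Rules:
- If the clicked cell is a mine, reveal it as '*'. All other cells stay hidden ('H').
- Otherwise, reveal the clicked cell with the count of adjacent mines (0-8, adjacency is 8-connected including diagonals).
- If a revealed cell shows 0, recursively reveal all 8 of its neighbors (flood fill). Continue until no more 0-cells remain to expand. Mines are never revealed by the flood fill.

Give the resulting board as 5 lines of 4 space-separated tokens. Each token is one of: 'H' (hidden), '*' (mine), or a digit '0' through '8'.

H H H H
1 H H H
H H H H
H H H H
H H H H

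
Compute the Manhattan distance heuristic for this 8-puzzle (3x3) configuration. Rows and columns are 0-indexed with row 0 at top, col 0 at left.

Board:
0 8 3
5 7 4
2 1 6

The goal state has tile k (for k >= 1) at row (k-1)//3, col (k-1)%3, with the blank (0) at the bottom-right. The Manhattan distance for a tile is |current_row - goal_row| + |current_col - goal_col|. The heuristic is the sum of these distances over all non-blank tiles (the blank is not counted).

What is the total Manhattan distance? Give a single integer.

Answer: 14

Derivation:
Tile 8: (0,1)->(2,1) = 2
Tile 3: (0,2)->(0,2) = 0
Tile 5: (1,0)->(1,1) = 1
Tile 7: (1,1)->(2,0) = 2
Tile 4: (1,2)->(1,0) = 2
Tile 2: (2,0)->(0,1) = 3
Tile 1: (2,1)->(0,0) = 3
Tile 6: (2,2)->(1,2) = 1
Sum: 2 + 0 + 1 + 2 + 2 + 3 + 3 + 1 = 14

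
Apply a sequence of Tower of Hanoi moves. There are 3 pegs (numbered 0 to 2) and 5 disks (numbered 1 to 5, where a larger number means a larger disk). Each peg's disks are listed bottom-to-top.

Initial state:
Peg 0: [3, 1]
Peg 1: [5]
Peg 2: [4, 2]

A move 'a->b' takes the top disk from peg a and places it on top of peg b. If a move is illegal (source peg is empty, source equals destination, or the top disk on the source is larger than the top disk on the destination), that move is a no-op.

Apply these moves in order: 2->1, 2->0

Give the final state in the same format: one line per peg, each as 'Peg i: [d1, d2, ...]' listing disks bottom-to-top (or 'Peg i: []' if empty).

Answer: Peg 0: [3, 1]
Peg 1: [5, 2]
Peg 2: [4]

Derivation:
After move 1 (2->1):
Peg 0: [3, 1]
Peg 1: [5, 2]
Peg 2: [4]

After move 2 (2->0):
Peg 0: [3, 1]
Peg 1: [5, 2]
Peg 2: [4]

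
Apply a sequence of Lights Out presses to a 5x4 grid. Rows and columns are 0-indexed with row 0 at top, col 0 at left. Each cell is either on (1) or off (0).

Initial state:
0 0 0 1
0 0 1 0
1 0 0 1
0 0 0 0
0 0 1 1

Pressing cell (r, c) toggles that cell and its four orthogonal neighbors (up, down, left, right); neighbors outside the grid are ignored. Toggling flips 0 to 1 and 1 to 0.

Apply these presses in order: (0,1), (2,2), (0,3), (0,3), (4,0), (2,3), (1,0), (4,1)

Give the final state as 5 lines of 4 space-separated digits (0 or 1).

After press 1 at (0,1):
1 1 1 1
0 1 1 0
1 0 0 1
0 0 0 0
0 0 1 1

After press 2 at (2,2):
1 1 1 1
0 1 0 0
1 1 1 0
0 0 1 0
0 0 1 1

After press 3 at (0,3):
1 1 0 0
0 1 0 1
1 1 1 0
0 0 1 0
0 0 1 1

After press 4 at (0,3):
1 1 1 1
0 1 0 0
1 1 1 0
0 0 1 0
0 0 1 1

After press 5 at (4,0):
1 1 1 1
0 1 0 0
1 1 1 0
1 0 1 0
1 1 1 1

After press 6 at (2,3):
1 1 1 1
0 1 0 1
1 1 0 1
1 0 1 1
1 1 1 1

After press 7 at (1,0):
0 1 1 1
1 0 0 1
0 1 0 1
1 0 1 1
1 1 1 1

After press 8 at (4,1):
0 1 1 1
1 0 0 1
0 1 0 1
1 1 1 1
0 0 0 1

Answer: 0 1 1 1
1 0 0 1
0 1 0 1
1 1 1 1
0 0 0 1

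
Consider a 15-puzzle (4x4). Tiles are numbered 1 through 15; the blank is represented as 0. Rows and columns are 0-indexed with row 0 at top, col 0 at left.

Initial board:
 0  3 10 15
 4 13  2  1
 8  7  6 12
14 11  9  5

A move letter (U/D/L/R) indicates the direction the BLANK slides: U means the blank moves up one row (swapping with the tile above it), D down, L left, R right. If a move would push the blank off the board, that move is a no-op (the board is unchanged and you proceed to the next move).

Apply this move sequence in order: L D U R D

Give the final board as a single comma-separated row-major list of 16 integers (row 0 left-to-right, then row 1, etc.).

Answer: 3, 13, 10, 15, 4, 0, 2, 1, 8, 7, 6, 12, 14, 11, 9, 5

Derivation:
After move 1 (L):
 0  3 10 15
 4 13  2  1
 8  7  6 12
14 11  9  5

After move 2 (D):
 4  3 10 15
 0 13  2  1
 8  7  6 12
14 11  9  5

After move 3 (U):
 0  3 10 15
 4 13  2  1
 8  7  6 12
14 11  9  5

After move 4 (R):
 3  0 10 15
 4 13  2  1
 8  7  6 12
14 11  9  5

After move 5 (D):
 3 13 10 15
 4  0  2  1
 8  7  6 12
14 11  9  5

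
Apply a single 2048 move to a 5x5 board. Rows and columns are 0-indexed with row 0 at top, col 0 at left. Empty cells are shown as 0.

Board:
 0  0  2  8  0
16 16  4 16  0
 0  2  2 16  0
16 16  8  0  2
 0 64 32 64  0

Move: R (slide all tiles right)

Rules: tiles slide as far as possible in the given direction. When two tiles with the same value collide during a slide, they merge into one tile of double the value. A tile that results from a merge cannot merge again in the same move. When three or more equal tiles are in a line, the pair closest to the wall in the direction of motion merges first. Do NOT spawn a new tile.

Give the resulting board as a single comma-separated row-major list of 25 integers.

Answer: 0, 0, 0, 2, 8, 0, 0, 32, 4, 16, 0, 0, 0, 4, 16, 0, 0, 32, 8, 2, 0, 0, 64, 32, 64

Derivation:
Slide right:
row 0: [0, 0, 2, 8, 0] -> [0, 0, 0, 2, 8]
row 1: [16, 16, 4, 16, 0] -> [0, 0, 32, 4, 16]
row 2: [0, 2, 2, 16, 0] -> [0, 0, 0, 4, 16]
row 3: [16, 16, 8, 0, 2] -> [0, 0, 32, 8, 2]
row 4: [0, 64, 32, 64, 0] -> [0, 0, 64, 32, 64]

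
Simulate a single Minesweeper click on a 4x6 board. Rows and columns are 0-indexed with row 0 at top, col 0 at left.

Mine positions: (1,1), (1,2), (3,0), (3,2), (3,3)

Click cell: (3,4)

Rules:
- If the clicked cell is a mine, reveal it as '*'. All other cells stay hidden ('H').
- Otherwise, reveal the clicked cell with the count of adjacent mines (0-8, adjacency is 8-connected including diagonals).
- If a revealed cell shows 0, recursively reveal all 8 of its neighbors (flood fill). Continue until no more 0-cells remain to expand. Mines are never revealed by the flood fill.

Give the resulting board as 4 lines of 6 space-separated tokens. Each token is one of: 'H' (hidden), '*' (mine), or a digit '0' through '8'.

H H H H H H
H H H H H H
H H H H H H
H H H H 1 H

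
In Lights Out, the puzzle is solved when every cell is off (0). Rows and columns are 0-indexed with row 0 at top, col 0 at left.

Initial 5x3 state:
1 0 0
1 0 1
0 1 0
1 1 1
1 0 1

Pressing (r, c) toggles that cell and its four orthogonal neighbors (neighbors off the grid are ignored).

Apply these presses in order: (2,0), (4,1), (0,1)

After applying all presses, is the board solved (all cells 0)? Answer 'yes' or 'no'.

Answer: no

Derivation:
After press 1 at (2,0):
1 0 0
0 0 1
1 0 0
0 1 1
1 0 1

After press 2 at (4,1):
1 0 0
0 0 1
1 0 0
0 0 1
0 1 0

After press 3 at (0,1):
0 1 1
0 1 1
1 0 0
0 0 1
0 1 0

Lights still on: 7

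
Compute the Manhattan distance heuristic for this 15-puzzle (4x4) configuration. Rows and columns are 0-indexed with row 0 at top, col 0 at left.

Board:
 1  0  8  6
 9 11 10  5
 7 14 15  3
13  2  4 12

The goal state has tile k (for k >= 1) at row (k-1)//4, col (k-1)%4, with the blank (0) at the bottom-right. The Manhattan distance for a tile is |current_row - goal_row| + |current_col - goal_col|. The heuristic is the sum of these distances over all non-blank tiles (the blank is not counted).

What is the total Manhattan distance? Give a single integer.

Answer: 29

Derivation:
Tile 1: (0,0)->(0,0) = 0
Tile 8: (0,2)->(1,3) = 2
Tile 6: (0,3)->(1,1) = 3
Tile 9: (1,0)->(2,0) = 1
Tile 11: (1,1)->(2,2) = 2
Tile 10: (1,2)->(2,1) = 2
Tile 5: (1,3)->(1,0) = 3
Tile 7: (2,0)->(1,2) = 3
Tile 14: (2,1)->(3,1) = 1
Tile 15: (2,2)->(3,2) = 1
Tile 3: (2,3)->(0,2) = 3
Tile 13: (3,0)->(3,0) = 0
Tile 2: (3,1)->(0,1) = 3
Tile 4: (3,2)->(0,3) = 4
Tile 12: (3,3)->(2,3) = 1
Sum: 0 + 2 + 3 + 1 + 2 + 2 + 3 + 3 + 1 + 1 + 3 + 0 + 3 + 4 + 1 = 29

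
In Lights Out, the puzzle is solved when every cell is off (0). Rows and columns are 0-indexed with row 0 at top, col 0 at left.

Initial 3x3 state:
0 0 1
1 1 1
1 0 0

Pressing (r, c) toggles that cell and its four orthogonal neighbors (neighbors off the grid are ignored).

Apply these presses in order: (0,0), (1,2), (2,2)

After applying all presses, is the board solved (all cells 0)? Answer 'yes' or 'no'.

Answer: no

Derivation:
After press 1 at (0,0):
1 1 1
0 1 1
1 0 0

After press 2 at (1,2):
1 1 0
0 0 0
1 0 1

After press 3 at (2,2):
1 1 0
0 0 1
1 1 0

Lights still on: 5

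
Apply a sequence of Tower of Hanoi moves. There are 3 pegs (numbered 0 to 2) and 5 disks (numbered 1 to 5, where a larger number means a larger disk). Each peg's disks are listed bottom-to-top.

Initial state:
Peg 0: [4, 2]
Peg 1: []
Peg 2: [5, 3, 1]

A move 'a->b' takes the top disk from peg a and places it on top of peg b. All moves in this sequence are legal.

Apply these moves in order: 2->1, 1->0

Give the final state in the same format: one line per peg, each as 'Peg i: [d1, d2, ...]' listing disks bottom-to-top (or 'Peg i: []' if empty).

Answer: Peg 0: [4, 2, 1]
Peg 1: []
Peg 2: [5, 3]

Derivation:
After move 1 (2->1):
Peg 0: [4, 2]
Peg 1: [1]
Peg 2: [5, 3]

After move 2 (1->0):
Peg 0: [4, 2, 1]
Peg 1: []
Peg 2: [5, 3]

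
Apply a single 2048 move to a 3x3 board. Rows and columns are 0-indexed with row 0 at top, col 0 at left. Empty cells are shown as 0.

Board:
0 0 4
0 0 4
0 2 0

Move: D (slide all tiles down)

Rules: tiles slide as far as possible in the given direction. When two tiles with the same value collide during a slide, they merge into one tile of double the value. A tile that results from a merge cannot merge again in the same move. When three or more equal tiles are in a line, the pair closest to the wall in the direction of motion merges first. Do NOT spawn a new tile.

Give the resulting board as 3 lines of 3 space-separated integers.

Answer: 0 0 0
0 0 0
0 2 8

Derivation:
Slide down:
col 0: [0, 0, 0] -> [0, 0, 0]
col 1: [0, 0, 2] -> [0, 0, 2]
col 2: [4, 4, 0] -> [0, 0, 8]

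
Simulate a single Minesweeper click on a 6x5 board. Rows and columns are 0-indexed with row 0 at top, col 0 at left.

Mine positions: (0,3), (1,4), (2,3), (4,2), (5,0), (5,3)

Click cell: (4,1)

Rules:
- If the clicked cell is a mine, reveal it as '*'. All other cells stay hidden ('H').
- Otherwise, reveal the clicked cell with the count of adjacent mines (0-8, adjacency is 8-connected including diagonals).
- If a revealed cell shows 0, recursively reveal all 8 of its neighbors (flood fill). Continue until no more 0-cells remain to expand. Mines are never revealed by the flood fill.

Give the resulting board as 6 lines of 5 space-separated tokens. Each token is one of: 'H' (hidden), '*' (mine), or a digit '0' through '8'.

H H H H H
H H H H H
H H H H H
H H H H H
H 2 H H H
H H H H H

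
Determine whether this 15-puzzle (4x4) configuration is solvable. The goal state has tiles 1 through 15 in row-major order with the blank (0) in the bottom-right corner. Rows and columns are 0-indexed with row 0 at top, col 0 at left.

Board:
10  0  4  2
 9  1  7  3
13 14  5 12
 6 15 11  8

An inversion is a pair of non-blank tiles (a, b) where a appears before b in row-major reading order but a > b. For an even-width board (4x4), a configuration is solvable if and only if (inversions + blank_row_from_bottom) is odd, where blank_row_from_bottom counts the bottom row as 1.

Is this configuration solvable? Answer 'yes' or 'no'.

Answer: no

Derivation:
Inversions: 38
Blank is in row 0 (0-indexed from top), which is row 4 counting from the bottom (bottom = 1).
38 + 4 = 42, which is even, so the puzzle is not solvable.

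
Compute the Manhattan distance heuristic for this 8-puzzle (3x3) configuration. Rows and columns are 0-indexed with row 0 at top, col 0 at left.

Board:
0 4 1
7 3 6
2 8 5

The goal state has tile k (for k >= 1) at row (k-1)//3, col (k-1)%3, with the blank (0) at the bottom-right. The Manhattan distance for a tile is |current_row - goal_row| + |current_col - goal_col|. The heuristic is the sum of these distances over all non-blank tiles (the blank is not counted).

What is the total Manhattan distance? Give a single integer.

Tile 4: at (0,1), goal (1,0), distance |0-1|+|1-0| = 2
Tile 1: at (0,2), goal (0,0), distance |0-0|+|2-0| = 2
Tile 7: at (1,0), goal (2,0), distance |1-2|+|0-0| = 1
Tile 3: at (1,1), goal (0,2), distance |1-0|+|1-2| = 2
Tile 6: at (1,2), goal (1,2), distance |1-1|+|2-2| = 0
Tile 2: at (2,0), goal (0,1), distance |2-0|+|0-1| = 3
Tile 8: at (2,1), goal (2,1), distance |2-2|+|1-1| = 0
Tile 5: at (2,2), goal (1,1), distance |2-1|+|2-1| = 2
Sum: 2 + 2 + 1 + 2 + 0 + 3 + 0 + 2 = 12

Answer: 12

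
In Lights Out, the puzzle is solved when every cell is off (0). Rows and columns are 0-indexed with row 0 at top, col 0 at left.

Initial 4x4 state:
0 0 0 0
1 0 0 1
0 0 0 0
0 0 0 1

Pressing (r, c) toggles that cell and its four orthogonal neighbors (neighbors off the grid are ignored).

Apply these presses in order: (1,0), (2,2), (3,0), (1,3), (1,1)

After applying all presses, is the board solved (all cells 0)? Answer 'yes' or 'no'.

Answer: no

Derivation:
After press 1 at (1,0):
1 0 0 0
0 1 0 1
1 0 0 0
0 0 0 1

After press 2 at (2,2):
1 0 0 0
0 1 1 1
1 1 1 1
0 0 1 1

After press 3 at (3,0):
1 0 0 0
0 1 1 1
0 1 1 1
1 1 1 1

After press 4 at (1,3):
1 0 0 1
0 1 0 0
0 1 1 0
1 1 1 1

After press 5 at (1,1):
1 1 0 1
1 0 1 0
0 0 1 0
1 1 1 1

Lights still on: 10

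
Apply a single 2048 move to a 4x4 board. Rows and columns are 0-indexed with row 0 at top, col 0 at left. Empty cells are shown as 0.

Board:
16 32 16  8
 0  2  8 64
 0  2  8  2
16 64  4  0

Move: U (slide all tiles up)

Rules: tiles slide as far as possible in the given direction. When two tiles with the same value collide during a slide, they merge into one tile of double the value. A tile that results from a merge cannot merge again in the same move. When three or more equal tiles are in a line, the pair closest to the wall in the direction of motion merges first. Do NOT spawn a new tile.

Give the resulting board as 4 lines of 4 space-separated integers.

Slide up:
col 0: [16, 0, 0, 16] -> [32, 0, 0, 0]
col 1: [32, 2, 2, 64] -> [32, 4, 64, 0]
col 2: [16, 8, 8, 4] -> [16, 16, 4, 0]
col 3: [8, 64, 2, 0] -> [8, 64, 2, 0]

Answer: 32 32 16  8
 0  4 16 64
 0 64  4  2
 0  0  0  0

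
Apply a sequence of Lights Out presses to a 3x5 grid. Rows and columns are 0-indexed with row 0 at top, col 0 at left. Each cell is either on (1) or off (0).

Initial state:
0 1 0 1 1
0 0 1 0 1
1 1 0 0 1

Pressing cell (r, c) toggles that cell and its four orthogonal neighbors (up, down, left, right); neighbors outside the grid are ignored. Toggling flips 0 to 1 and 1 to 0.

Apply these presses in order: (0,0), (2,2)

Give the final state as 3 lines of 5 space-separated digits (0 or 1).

After press 1 at (0,0):
1 0 0 1 1
1 0 1 0 1
1 1 0 0 1

After press 2 at (2,2):
1 0 0 1 1
1 0 0 0 1
1 0 1 1 1

Answer: 1 0 0 1 1
1 0 0 0 1
1 0 1 1 1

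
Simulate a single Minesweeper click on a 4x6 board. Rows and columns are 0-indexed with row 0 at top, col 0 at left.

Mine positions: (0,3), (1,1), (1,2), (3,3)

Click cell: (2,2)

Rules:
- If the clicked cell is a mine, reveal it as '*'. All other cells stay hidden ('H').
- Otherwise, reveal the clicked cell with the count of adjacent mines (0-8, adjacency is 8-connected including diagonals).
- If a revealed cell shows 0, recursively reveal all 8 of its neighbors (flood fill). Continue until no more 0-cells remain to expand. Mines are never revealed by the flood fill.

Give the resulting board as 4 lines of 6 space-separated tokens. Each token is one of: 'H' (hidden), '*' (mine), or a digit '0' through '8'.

H H H H H H
H H H H H H
H H 3 H H H
H H H H H H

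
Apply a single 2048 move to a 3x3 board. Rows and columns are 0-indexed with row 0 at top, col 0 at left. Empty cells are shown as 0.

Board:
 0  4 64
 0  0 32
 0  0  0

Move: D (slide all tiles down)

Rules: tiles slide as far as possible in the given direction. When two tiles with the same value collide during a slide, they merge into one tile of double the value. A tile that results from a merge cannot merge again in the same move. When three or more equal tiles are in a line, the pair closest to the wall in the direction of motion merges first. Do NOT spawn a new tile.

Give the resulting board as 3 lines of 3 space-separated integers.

Slide down:
col 0: [0, 0, 0] -> [0, 0, 0]
col 1: [4, 0, 0] -> [0, 0, 4]
col 2: [64, 32, 0] -> [0, 64, 32]

Answer:  0  0  0
 0  0 64
 0  4 32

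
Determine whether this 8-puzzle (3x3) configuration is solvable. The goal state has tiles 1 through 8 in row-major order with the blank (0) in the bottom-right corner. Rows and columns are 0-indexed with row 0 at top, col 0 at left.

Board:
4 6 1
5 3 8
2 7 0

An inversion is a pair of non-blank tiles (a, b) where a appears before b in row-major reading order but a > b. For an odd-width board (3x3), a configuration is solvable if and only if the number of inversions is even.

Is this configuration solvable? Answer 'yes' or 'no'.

Inversions (pairs i<j in row-major order where tile[i] > tile[j] > 0): 12
12 is even, so the puzzle is solvable.

Answer: yes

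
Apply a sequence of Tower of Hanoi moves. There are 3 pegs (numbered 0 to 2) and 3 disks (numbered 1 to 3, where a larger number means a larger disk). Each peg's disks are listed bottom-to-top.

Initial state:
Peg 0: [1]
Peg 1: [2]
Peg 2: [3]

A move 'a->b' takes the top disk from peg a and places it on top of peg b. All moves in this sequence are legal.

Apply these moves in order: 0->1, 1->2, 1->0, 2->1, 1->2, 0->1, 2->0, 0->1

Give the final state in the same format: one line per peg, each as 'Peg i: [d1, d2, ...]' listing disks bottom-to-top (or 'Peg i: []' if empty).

Answer: Peg 0: []
Peg 1: [2, 1]
Peg 2: [3]

Derivation:
After move 1 (0->1):
Peg 0: []
Peg 1: [2, 1]
Peg 2: [3]

After move 2 (1->2):
Peg 0: []
Peg 1: [2]
Peg 2: [3, 1]

After move 3 (1->0):
Peg 0: [2]
Peg 1: []
Peg 2: [3, 1]

After move 4 (2->1):
Peg 0: [2]
Peg 1: [1]
Peg 2: [3]

After move 5 (1->2):
Peg 0: [2]
Peg 1: []
Peg 2: [3, 1]

After move 6 (0->1):
Peg 0: []
Peg 1: [2]
Peg 2: [3, 1]

After move 7 (2->0):
Peg 0: [1]
Peg 1: [2]
Peg 2: [3]

After move 8 (0->1):
Peg 0: []
Peg 1: [2, 1]
Peg 2: [3]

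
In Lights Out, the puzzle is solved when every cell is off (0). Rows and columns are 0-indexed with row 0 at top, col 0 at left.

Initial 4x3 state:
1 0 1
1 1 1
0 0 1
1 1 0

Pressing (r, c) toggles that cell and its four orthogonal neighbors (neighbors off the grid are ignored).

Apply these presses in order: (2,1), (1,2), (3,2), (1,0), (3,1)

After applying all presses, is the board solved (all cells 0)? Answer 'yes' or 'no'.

After press 1 at (2,1):
1 0 1
1 0 1
1 1 0
1 0 0

After press 2 at (1,2):
1 0 0
1 1 0
1 1 1
1 0 0

After press 3 at (3,2):
1 0 0
1 1 0
1 1 0
1 1 1

After press 4 at (1,0):
0 0 0
0 0 0
0 1 0
1 1 1

After press 5 at (3,1):
0 0 0
0 0 0
0 0 0
0 0 0

Lights still on: 0

Answer: yes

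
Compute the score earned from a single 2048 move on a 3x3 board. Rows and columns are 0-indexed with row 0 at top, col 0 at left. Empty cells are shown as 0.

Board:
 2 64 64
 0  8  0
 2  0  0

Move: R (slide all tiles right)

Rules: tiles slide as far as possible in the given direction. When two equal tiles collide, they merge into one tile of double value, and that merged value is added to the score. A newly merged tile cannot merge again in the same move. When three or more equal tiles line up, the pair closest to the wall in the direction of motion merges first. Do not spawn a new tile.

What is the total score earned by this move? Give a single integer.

Answer: 128

Derivation:
Slide right:
row 0: [2, 64, 64] -> [0, 2, 128]  score +128 (running 128)
row 1: [0, 8, 0] -> [0, 0, 8]  score +0 (running 128)
row 2: [2, 0, 0] -> [0, 0, 2]  score +0 (running 128)
Board after move:
  0   2 128
  0   0   8
  0   0   2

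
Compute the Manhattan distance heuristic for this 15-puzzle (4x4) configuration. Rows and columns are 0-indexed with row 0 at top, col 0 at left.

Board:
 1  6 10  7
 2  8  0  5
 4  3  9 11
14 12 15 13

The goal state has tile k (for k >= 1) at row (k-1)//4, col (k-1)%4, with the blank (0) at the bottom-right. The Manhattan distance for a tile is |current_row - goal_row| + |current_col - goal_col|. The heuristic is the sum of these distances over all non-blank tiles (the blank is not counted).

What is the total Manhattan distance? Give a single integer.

Answer: 31

Derivation:
Tile 1: at (0,0), goal (0,0), distance |0-0|+|0-0| = 0
Tile 6: at (0,1), goal (1,1), distance |0-1|+|1-1| = 1
Tile 10: at (0,2), goal (2,1), distance |0-2|+|2-1| = 3
Tile 7: at (0,3), goal (1,2), distance |0-1|+|3-2| = 2
Tile 2: at (1,0), goal (0,1), distance |1-0|+|0-1| = 2
Tile 8: at (1,1), goal (1,3), distance |1-1|+|1-3| = 2
Tile 5: at (1,3), goal (1,0), distance |1-1|+|3-0| = 3
Tile 4: at (2,0), goal (0,3), distance |2-0|+|0-3| = 5
Tile 3: at (2,1), goal (0,2), distance |2-0|+|1-2| = 3
Tile 9: at (2,2), goal (2,0), distance |2-2|+|2-0| = 2
Tile 11: at (2,3), goal (2,2), distance |2-2|+|3-2| = 1
Tile 14: at (3,0), goal (3,1), distance |3-3|+|0-1| = 1
Tile 12: at (3,1), goal (2,3), distance |3-2|+|1-3| = 3
Tile 15: at (3,2), goal (3,2), distance |3-3|+|2-2| = 0
Tile 13: at (3,3), goal (3,0), distance |3-3|+|3-0| = 3
Sum: 0 + 1 + 3 + 2 + 2 + 2 + 3 + 5 + 3 + 2 + 1 + 1 + 3 + 0 + 3 = 31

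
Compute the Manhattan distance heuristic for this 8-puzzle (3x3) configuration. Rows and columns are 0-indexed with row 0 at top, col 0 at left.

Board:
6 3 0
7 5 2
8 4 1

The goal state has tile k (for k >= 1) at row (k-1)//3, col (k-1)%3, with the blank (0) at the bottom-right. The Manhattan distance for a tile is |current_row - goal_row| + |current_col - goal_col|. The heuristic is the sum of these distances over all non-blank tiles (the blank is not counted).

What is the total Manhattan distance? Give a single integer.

Answer: 14

Derivation:
Tile 6: at (0,0), goal (1,2), distance |0-1|+|0-2| = 3
Tile 3: at (0,1), goal (0,2), distance |0-0|+|1-2| = 1
Tile 7: at (1,0), goal (2,0), distance |1-2|+|0-0| = 1
Tile 5: at (1,1), goal (1,1), distance |1-1|+|1-1| = 0
Tile 2: at (1,2), goal (0,1), distance |1-0|+|2-1| = 2
Tile 8: at (2,0), goal (2,1), distance |2-2|+|0-1| = 1
Tile 4: at (2,1), goal (1,0), distance |2-1|+|1-0| = 2
Tile 1: at (2,2), goal (0,0), distance |2-0|+|2-0| = 4
Sum: 3 + 1 + 1 + 0 + 2 + 1 + 2 + 4 = 14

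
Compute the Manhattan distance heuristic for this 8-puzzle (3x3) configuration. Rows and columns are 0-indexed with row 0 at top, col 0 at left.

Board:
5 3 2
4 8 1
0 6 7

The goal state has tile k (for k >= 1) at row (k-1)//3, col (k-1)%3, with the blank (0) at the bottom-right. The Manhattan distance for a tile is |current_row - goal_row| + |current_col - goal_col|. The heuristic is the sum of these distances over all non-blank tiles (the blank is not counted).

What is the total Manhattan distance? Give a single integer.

Answer: 12

Derivation:
Tile 5: at (0,0), goal (1,1), distance |0-1|+|0-1| = 2
Tile 3: at (0,1), goal (0,2), distance |0-0|+|1-2| = 1
Tile 2: at (0,2), goal (0,1), distance |0-0|+|2-1| = 1
Tile 4: at (1,0), goal (1,0), distance |1-1|+|0-0| = 0
Tile 8: at (1,1), goal (2,1), distance |1-2|+|1-1| = 1
Tile 1: at (1,2), goal (0,0), distance |1-0|+|2-0| = 3
Tile 6: at (2,1), goal (1,2), distance |2-1|+|1-2| = 2
Tile 7: at (2,2), goal (2,0), distance |2-2|+|2-0| = 2
Sum: 2 + 1 + 1 + 0 + 1 + 3 + 2 + 2 = 12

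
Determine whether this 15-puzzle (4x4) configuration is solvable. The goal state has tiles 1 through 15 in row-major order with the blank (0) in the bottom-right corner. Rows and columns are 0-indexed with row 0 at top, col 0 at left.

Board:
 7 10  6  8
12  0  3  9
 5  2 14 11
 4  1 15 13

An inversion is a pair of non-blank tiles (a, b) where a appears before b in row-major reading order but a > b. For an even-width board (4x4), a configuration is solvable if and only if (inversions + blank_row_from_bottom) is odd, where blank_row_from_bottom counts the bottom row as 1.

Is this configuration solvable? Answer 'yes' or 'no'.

Inversions: 49
Blank is in row 1 (0-indexed from top), which is row 3 counting from the bottom (bottom = 1).
49 + 3 = 52, which is even, so the puzzle is not solvable.

Answer: no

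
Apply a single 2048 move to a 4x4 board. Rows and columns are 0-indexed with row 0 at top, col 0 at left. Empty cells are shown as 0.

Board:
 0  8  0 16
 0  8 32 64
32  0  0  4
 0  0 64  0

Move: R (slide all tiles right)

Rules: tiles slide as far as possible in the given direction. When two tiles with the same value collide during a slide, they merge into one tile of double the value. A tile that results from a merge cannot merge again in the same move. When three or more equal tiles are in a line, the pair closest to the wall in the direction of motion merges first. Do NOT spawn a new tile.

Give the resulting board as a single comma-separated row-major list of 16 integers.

Slide right:
row 0: [0, 8, 0, 16] -> [0, 0, 8, 16]
row 1: [0, 8, 32, 64] -> [0, 8, 32, 64]
row 2: [32, 0, 0, 4] -> [0, 0, 32, 4]
row 3: [0, 0, 64, 0] -> [0, 0, 0, 64]

Answer: 0, 0, 8, 16, 0, 8, 32, 64, 0, 0, 32, 4, 0, 0, 0, 64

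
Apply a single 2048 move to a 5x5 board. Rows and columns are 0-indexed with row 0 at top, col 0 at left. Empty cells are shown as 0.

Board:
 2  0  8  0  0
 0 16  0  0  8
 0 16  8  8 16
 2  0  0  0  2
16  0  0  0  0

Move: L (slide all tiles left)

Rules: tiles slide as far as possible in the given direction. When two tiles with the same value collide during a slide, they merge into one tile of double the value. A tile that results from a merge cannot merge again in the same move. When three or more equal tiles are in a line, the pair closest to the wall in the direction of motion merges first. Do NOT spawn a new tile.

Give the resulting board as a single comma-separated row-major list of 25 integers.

Answer: 2, 8, 0, 0, 0, 16, 8, 0, 0, 0, 16, 16, 16, 0, 0, 4, 0, 0, 0, 0, 16, 0, 0, 0, 0

Derivation:
Slide left:
row 0: [2, 0, 8, 0, 0] -> [2, 8, 0, 0, 0]
row 1: [0, 16, 0, 0, 8] -> [16, 8, 0, 0, 0]
row 2: [0, 16, 8, 8, 16] -> [16, 16, 16, 0, 0]
row 3: [2, 0, 0, 0, 2] -> [4, 0, 0, 0, 0]
row 4: [16, 0, 0, 0, 0] -> [16, 0, 0, 0, 0]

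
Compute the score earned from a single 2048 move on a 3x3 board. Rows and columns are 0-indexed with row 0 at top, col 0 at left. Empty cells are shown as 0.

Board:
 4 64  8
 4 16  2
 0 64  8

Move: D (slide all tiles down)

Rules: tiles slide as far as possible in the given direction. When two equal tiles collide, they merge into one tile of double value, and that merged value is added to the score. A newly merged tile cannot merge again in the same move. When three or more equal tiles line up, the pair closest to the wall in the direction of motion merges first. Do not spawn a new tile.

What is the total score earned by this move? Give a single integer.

Slide down:
col 0: [4, 4, 0] -> [0, 0, 8]  score +8 (running 8)
col 1: [64, 16, 64] -> [64, 16, 64]  score +0 (running 8)
col 2: [8, 2, 8] -> [8, 2, 8]  score +0 (running 8)
Board after move:
 0 64  8
 0 16  2
 8 64  8

Answer: 8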